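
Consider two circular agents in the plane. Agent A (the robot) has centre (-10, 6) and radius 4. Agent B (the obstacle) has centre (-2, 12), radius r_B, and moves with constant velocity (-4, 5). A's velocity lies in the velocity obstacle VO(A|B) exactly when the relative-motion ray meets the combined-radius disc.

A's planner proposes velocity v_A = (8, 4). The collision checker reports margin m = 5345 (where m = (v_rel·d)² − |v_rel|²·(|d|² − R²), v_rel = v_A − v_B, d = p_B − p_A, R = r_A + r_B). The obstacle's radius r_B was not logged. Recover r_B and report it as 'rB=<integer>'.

m = 5345
d = (8, 6);  v_rel = (12, -1),  |v_rel|² = 145
v_rel×d = (12)·(6) − (-1)·(8) = 80
since m = R²·145 − 80²:  R² = (6400 + 5345) / 145 = 81
R = √81 = 9  ⇒  r_B = 9 − 4 = 5

rB=5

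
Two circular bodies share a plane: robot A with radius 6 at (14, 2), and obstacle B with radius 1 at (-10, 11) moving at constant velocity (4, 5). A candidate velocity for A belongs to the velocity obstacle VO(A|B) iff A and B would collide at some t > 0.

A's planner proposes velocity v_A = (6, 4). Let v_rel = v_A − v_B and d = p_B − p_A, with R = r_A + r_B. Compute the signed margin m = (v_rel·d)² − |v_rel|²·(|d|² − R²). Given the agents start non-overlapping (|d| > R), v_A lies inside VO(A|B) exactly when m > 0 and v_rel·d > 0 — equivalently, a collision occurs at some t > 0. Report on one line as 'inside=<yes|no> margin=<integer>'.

d = (-24, 9),  |d|² = 657;  R = 6+1 = 7,  c = 657−7² = 608
v_rel = (2, -1),  |v_rel|² = 5;  v_rel·d = (2)·(-24) + (-1)·(9) = -57
5·t² + 114·t + 608 = 0  ⇒  m = (-57)² − 5·608 = 209
m = 209 > 0,  v_rel·d = -57 < 0  ⇒  outside

inside=no margin=209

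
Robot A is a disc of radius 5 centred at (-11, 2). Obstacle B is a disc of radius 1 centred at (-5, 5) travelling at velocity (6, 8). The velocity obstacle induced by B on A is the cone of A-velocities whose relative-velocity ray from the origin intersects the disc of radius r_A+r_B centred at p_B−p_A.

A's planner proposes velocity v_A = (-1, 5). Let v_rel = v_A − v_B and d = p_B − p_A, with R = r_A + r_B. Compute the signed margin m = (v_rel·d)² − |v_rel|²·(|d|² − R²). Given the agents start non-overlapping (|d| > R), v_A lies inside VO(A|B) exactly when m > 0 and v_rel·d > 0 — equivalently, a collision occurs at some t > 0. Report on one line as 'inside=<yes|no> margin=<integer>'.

d = (6, 3),  |d|² = 45;  R = 5+1 = 6,  c = 45−6² = 9
v_rel = (-7, -3),  |v_rel|² = 58;  v_rel·d = (-7)·(6) + (-3)·(3) = -51
58·t² + 102·t + 9 = 0  ⇒  m = (-51)² − 58·9 = 2079
m = 2079 > 0,  v_rel·d = -51 < 0  ⇒  outside

inside=no margin=2079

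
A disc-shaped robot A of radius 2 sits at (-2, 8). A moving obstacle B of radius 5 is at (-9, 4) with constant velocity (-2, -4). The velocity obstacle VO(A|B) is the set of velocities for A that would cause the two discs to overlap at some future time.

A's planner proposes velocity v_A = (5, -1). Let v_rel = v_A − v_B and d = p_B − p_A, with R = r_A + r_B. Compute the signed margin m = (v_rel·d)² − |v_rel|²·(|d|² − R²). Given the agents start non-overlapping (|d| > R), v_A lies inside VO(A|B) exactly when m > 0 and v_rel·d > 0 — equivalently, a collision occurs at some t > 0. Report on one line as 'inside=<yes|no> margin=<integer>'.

d = (-7, -4),  |d|² = 65;  R = 2+5 = 7,  c = 65−7² = 16
v_rel = (7, 3),  |v_rel|² = 58;  v_rel·d = (7)·(-7) + (3)·(-4) = -61
58·t² + 122·t + 16 = 0  ⇒  m = (-61)² − 58·16 = 2793
m = 2793 > 0,  v_rel·d = -61 < 0  ⇒  outside

inside=no margin=2793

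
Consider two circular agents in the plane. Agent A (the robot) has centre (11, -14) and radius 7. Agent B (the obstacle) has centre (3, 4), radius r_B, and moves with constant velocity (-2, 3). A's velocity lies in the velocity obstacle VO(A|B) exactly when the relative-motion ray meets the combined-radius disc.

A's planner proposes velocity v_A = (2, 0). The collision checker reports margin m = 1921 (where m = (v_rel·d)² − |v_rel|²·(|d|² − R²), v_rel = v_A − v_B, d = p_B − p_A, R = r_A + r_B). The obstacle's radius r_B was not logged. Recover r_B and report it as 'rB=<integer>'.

m = 1921
d = (-8, 18);  v_rel = (4, -3),  |v_rel|² = 25
v_rel×d = (4)·(18) − (-3)·(-8) = 48
since m = R²·25 − 48²:  R² = (2304 + 1921) / 25 = 169
R = √169 = 13  ⇒  r_B = 13 − 7 = 6

rB=6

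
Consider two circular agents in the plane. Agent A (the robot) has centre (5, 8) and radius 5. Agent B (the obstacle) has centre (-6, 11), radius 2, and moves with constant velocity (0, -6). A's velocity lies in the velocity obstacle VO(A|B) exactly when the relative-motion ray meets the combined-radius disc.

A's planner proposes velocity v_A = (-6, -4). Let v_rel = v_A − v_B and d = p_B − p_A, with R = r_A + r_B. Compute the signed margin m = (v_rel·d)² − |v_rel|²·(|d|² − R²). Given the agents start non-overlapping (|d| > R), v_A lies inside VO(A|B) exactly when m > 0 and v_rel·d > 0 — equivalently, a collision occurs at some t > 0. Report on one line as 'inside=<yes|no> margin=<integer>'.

d = (-11, 3),  |d|² = 130;  R = 5+2 = 7,  c = 130−7² = 81
v_rel = (-6, 2),  |v_rel|² = 40;  v_rel·d = (-6)·(-11) + (2)·(3) = 72
40·t² − 144·t + 81 = 0  ⇒  m = 72² − 40·81 = 1944
m = 1944 > 0,  v_rel·d = 72 > 0  ⇒  inside

inside=yes margin=1944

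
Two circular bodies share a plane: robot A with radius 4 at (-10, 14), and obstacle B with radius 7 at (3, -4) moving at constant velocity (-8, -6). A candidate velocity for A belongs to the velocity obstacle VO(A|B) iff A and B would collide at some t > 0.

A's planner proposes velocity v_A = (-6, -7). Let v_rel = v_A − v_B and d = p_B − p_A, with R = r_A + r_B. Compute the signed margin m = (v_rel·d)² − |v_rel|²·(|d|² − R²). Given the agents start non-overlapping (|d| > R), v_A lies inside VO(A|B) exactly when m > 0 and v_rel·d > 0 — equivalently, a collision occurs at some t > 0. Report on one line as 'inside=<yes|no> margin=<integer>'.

d = (13, -18),  |d|² = 493;  R = 4+7 = 11,  c = 493−11² = 372
v_rel = (2, -1),  |v_rel|² = 5;  v_rel·d = (2)·(13) + (-1)·(-18) = 44
5·t² − 88·t + 372 = 0  ⇒  m = 44² − 5·372 = 76
m = 76 > 0,  v_rel·d = 44 > 0  ⇒  inside

inside=yes margin=76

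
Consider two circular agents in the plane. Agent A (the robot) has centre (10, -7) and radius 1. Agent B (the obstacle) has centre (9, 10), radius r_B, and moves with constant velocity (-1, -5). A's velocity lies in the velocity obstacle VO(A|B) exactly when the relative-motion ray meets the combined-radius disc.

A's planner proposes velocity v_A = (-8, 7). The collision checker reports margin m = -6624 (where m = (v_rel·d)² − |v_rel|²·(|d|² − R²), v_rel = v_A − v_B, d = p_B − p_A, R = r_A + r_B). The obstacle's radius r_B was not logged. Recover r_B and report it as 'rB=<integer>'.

m = -6624
d = (-1, 17);  v_rel = (-7, 12),  |v_rel|² = 193
v_rel×d = (-7)·(17) − (12)·(-1) = -107
since m = R²·193 − (-107)²:  R² = (11449 + -6624) / 193 = 25
R = √25 = 5  ⇒  r_B = 5 − 1 = 4

rB=4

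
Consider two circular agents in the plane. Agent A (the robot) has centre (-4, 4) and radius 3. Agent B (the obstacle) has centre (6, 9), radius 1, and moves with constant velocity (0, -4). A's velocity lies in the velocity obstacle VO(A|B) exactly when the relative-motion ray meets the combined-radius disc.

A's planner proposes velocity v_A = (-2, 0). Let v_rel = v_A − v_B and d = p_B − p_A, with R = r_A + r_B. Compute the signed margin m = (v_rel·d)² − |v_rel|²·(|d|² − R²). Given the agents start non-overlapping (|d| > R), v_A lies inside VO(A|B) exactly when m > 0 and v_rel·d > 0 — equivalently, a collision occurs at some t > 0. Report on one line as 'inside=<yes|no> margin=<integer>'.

d = (10, 5),  |d|² = 125;  R = 3+1 = 4,  c = 125−4² = 109
v_rel = (-2, 4),  |v_rel|² = 20;  v_rel·d = (-2)·(10) + (4)·(5) = 0
20·t² − 0·t + 109 = 0  ⇒  m = 0² − 20·109 = -2180
m = -2180 < 0,  v_rel·d = 0 = 0  ⇒  outside

inside=no margin=-2180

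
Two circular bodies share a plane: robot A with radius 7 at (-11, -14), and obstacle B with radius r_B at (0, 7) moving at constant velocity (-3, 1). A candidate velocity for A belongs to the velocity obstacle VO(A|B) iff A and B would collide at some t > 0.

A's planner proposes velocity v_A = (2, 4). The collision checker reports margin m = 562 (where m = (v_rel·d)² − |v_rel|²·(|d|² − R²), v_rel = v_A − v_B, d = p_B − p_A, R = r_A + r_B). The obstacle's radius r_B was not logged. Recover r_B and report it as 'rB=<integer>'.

m = 562
d = (11, 21);  v_rel = (5, 3),  |v_rel|² = 34
v_rel×d = (5)·(21) − (3)·(11) = 72
since m = R²·34 − 72²:  R² = (5184 + 562) / 34 = 169
R = √169 = 13  ⇒  r_B = 13 − 7 = 6

rB=6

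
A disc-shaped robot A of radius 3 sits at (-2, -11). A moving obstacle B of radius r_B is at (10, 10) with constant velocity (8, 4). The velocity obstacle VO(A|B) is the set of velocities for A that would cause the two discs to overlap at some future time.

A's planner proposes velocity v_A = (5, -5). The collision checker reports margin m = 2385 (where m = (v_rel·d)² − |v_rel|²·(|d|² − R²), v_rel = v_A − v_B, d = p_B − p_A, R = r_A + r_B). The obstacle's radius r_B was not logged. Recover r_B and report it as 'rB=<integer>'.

m = 2385
d = (12, 21);  v_rel = (-3, -9),  |v_rel|² = 90
v_rel×d = (-3)·(21) − (-9)·(12) = 45
since m = R²·90 − 45²:  R² = (2025 + 2385) / 90 = 49
R = √49 = 7  ⇒  r_B = 7 − 3 = 4

rB=4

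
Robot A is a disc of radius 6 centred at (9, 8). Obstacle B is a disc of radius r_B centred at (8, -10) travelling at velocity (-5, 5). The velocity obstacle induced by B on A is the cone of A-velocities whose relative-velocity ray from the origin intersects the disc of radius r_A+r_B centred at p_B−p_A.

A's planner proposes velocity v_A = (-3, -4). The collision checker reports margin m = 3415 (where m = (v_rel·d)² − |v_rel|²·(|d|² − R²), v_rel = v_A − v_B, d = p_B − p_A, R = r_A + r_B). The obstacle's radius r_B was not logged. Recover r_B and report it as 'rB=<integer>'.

m = 3415
d = (-1, -18);  v_rel = (2, -9),  |v_rel|² = 85
v_rel×d = (2)·(-18) − (-9)·(-1) = -45
since m = R²·85 − (-45)²:  R² = (2025 + 3415) / 85 = 64
R = √64 = 8  ⇒  r_B = 8 − 6 = 2

rB=2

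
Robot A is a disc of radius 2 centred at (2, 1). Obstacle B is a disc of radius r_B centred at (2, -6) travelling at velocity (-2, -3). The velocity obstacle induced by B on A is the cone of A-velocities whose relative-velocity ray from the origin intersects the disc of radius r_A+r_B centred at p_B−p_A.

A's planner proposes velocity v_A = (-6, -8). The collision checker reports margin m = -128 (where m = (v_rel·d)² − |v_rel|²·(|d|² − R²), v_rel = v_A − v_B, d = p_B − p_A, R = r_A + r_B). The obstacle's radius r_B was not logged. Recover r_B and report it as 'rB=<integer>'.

m = -128
d = (0, -7);  v_rel = (-4, -5),  |v_rel|² = 41
v_rel×d = (-4)·(-7) − (-5)·(0) = 28
since m = R²·41 − 28²:  R² = (784 + -128) / 41 = 16
R = √16 = 4  ⇒  r_B = 4 − 2 = 2

rB=2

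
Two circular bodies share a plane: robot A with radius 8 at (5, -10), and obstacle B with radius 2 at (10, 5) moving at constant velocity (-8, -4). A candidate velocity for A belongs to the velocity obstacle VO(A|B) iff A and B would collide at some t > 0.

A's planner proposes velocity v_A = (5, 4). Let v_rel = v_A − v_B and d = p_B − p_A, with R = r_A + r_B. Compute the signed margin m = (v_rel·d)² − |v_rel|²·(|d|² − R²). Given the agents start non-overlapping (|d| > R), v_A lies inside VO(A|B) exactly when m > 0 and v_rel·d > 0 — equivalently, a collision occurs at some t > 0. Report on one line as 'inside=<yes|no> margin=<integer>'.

d = (5, 15),  |d|² = 250;  R = 8+2 = 10,  c = 250−10² = 150
v_rel = (13, 8),  |v_rel|² = 233;  v_rel·d = (13)·(5) + (8)·(15) = 185
233·t² − 370·t + 150 = 0  ⇒  m = 185² − 233·150 = -725
m = -725 < 0,  v_rel·d = 185 > 0  ⇒  outside

inside=no margin=-725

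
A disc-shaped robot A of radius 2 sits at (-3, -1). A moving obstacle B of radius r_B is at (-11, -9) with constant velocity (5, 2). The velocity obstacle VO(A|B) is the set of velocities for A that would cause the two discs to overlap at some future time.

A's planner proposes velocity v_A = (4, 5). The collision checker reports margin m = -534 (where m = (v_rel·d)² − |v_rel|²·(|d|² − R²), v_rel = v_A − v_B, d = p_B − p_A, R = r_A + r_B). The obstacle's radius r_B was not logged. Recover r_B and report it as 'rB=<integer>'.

m = -534
d = (-8, -8);  v_rel = (-1, 3),  |v_rel|² = 10
v_rel×d = (-1)·(-8) − (3)·(-8) = 32
since m = R²·10 − 32²:  R² = (1024 + -534) / 10 = 49
R = √49 = 7  ⇒  r_B = 7 − 2 = 5

rB=5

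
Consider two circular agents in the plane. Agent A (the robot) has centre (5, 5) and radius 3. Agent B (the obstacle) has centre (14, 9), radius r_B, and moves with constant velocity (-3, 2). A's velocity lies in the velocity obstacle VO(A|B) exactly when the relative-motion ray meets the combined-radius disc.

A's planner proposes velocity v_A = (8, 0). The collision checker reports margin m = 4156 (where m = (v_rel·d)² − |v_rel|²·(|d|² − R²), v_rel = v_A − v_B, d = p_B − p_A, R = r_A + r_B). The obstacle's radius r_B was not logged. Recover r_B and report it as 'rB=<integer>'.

m = 4156
d = (9, 4);  v_rel = (11, -2),  |v_rel|² = 125
v_rel×d = (11)·(4) − (-2)·(9) = 62
since m = R²·125 − 62²:  R² = (3844 + 4156) / 125 = 64
R = √64 = 8  ⇒  r_B = 8 − 3 = 5

rB=5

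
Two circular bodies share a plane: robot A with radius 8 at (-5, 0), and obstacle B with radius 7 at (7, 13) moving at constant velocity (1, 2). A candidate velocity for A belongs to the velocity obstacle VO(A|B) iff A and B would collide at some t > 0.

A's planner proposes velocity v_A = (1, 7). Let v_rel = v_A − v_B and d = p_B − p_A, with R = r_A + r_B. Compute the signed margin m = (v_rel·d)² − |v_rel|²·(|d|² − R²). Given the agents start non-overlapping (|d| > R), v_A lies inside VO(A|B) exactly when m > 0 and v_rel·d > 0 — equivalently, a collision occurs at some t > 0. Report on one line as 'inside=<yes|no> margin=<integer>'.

d = (12, 13),  |d|² = 313;  R = 8+7 = 15,  c = 313−15² = 88
v_rel = (0, 5),  |v_rel|² = 25;  v_rel·d = (0)·(12) + (5)·(13) = 65
25·t² − 130·t + 88 = 0  ⇒  m = 65² − 25·88 = 2025
m = 2025 > 0,  v_rel·d = 65 > 0  ⇒  inside

inside=yes margin=2025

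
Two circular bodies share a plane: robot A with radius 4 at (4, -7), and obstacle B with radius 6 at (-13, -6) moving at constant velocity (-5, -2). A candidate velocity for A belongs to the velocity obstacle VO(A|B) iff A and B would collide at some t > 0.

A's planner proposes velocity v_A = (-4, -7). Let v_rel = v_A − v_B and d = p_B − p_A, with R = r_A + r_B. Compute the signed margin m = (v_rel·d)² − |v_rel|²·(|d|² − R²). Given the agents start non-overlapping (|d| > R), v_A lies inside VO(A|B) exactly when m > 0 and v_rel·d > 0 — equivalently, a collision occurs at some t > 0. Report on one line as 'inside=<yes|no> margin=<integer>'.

d = (-17, 1),  |d|² = 290;  R = 4+6 = 10,  c = 290−10² = 190
v_rel = (1, -5),  |v_rel|² = 26;  v_rel·d = (1)·(-17) + (-5)·(1) = -22
26·t² + 44·t + 190 = 0  ⇒  m = (-22)² − 26·190 = -4456
m = -4456 < 0,  v_rel·d = -22 < 0  ⇒  outside

inside=no margin=-4456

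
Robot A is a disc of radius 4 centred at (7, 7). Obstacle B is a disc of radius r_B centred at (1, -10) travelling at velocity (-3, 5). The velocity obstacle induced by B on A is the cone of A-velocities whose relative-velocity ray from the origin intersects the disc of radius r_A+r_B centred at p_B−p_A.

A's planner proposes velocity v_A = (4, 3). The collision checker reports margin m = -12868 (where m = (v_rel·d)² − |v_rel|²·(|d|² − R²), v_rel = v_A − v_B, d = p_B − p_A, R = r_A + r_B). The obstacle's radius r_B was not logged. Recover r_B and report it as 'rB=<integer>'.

m = -12868
d = (-6, -17);  v_rel = (7, -2),  |v_rel|² = 53
v_rel×d = (7)·(-17) − (-2)·(-6) = -131
since m = R²·53 − (-131)²:  R² = (17161 + -12868) / 53 = 81
R = √81 = 9  ⇒  r_B = 9 − 4 = 5

rB=5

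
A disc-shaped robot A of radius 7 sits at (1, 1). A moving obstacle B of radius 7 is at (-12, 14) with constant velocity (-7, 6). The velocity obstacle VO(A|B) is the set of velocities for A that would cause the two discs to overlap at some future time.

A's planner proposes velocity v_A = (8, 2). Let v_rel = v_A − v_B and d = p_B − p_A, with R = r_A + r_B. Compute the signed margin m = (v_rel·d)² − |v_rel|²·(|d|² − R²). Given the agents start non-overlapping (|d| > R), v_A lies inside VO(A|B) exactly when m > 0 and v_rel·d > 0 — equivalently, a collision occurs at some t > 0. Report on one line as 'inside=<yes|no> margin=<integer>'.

d = (-13, 13),  |d|² = 338;  R = 7+7 = 14,  c = 338−14² = 142
v_rel = (15, -4),  |v_rel|² = 241;  v_rel·d = (15)·(-13) + (-4)·(13) = -247
241·t² + 494·t + 142 = 0  ⇒  m = (-247)² − 241·142 = 26787
m = 26787 > 0,  v_rel·d = -247 < 0  ⇒  outside

inside=no margin=26787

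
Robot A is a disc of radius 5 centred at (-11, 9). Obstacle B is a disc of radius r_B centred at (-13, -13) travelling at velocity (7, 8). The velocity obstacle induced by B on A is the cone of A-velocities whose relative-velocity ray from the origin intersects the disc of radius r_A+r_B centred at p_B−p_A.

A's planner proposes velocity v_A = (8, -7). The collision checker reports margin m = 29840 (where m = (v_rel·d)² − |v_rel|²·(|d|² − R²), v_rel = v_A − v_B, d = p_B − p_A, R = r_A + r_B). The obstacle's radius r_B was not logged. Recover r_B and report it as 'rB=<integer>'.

m = 29840
d = (-2, -22);  v_rel = (1, -15),  |v_rel|² = 226
v_rel×d = (1)·(-22) − (-15)·(-2) = -52
since m = R²·226 − (-52)²:  R² = (2704 + 29840) / 226 = 144
R = √144 = 12  ⇒  r_B = 12 − 5 = 7

rB=7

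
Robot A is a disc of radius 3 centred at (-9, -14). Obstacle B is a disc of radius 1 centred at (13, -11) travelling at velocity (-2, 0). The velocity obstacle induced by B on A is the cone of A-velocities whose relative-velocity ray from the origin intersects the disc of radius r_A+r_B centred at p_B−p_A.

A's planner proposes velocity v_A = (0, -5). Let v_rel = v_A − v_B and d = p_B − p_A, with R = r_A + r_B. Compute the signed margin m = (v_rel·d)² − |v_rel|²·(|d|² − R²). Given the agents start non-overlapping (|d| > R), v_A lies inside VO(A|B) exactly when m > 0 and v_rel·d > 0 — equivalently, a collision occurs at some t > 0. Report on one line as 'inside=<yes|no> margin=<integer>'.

d = (22, 3),  |d|² = 493;  R = 3+1 = 4,  c = 493−4² = 477
v_rel = (2, -5),  |v_rel|² = 29;  v_rel·d = (2)·(22) + (-5)·(3) = 29
29·t² − 58·t + 477 = 0  ⇒  m = 29² − 29·477 = -12992
m = -12992 < 0,  v_rel·d = 29 > 0  ⇒  outside

inside=no margin=-12992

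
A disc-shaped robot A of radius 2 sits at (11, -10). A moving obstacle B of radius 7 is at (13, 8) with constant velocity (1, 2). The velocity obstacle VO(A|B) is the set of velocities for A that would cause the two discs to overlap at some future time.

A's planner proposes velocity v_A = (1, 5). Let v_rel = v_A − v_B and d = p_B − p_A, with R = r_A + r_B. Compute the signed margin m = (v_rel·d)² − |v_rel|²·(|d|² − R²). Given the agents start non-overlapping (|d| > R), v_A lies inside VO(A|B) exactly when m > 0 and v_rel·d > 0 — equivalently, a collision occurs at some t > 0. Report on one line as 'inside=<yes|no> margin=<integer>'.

d = (2, 18),  |d|² = 328;  R = 2+7 = 9,  c = 328−9² = 247
v_rel = (0, 3),  |v_rel|² = 9;  v_rel·d = (0)·(2) + (3)·(18) = 54
9·t² − 108·t + 247 = 0  ⇒  m = 54² − 9·247 = 693
m = 693 > 0,  v_rel·d = 54 > 0  ⇒  inside

inside=yes margin=693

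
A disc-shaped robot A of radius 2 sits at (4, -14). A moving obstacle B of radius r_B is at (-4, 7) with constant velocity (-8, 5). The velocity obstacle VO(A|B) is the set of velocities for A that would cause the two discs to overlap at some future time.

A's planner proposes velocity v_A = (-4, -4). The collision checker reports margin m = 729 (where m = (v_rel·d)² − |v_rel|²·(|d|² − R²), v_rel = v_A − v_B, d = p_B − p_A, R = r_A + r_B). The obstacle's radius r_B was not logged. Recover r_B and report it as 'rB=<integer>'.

m = 729
d = (-8, 21);  v_rel = (4, -9),  |v_rel|² = 97
v_rel×d = (4)·(21) − (-9)·(-8) = 12
since m = R²·97 − 12²:  R² = (144 + 729) / 97 = 9
R = √9 = 3  ⇒  r_B = 3 − 2 = 1

rB=1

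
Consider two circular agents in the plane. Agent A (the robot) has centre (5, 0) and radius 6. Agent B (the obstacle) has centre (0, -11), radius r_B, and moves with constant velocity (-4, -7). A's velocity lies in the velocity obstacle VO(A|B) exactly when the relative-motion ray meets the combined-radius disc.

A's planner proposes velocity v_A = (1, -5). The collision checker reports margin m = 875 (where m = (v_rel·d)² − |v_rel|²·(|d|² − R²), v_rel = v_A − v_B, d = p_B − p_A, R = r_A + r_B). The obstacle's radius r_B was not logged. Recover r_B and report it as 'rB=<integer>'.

m = 875
d = (-5, -11);  v_rel = (5, 2),  |v_rel|² = 29
v_rel×d = (5)·(-11) − (2)·(-5) = -45
since m = R²·29 − (-45)²:  R² = (2025 + 875) / 29 = 100
R = √100 = 10  ⇒  r_B = 10 − 6 = 4

rB=4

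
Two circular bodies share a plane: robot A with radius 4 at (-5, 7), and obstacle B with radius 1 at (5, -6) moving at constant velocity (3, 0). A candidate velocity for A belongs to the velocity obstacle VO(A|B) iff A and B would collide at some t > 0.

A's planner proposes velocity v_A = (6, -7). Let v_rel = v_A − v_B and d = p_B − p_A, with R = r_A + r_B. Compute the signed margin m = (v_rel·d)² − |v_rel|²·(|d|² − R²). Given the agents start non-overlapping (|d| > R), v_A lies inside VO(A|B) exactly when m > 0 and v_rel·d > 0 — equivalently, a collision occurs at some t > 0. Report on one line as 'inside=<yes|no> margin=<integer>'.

d = (10, -13),  |d|² = 269;  R = 4+1 = 5,  c = 269−5² = 244
v_rel = (3, -7),  |v_rel|² = 58;  v_rel·d = (3)·(10) + (-7)·(-13) = 121
58·t² − 242·t + 244 = 0  ⇒  m = 121² − 58·244 = 489
m = 489 > 0,  v_rel·d = 121 > 0  ⇒  inside

inside=yes margin=489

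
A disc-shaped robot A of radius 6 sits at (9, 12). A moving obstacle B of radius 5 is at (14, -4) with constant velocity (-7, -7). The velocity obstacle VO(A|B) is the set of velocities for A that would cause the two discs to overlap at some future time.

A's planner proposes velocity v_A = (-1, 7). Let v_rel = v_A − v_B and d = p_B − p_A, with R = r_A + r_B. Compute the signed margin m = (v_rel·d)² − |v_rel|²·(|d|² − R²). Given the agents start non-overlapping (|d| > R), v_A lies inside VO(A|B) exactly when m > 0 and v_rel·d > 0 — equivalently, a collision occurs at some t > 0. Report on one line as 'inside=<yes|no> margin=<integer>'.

d = (5, -16),  |d|² = 281;  R = 6+5 = 11,  c = 281−11² = 160
v_rel = (6, 14),  |v_rel|² = 232;  v_rel·d = (6)·(5) + (14)·(-16) = -194
232·t² + 388·t + 160 = 0  ⇒  m = (-194)² − 232·160 = 516
m = 516 > 0,  v_rel·d = -194 < 0  ⇒  outside

inside=no margin=516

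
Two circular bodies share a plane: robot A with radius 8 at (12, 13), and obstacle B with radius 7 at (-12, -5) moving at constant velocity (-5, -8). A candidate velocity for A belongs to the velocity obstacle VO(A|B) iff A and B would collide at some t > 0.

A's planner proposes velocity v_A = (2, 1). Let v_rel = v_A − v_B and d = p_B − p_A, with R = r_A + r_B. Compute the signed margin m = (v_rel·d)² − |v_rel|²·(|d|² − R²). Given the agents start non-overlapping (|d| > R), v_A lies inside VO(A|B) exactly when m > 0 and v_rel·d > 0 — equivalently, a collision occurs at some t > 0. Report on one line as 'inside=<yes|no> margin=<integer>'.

d = (-24, -18),  |d|² = 900;  R = 8+7 = 15,  c = 900−15² = 675
v_rel = (7, 9),  |v_rel|² = 130;  v_rel·d = (7)·(-24) + (9)·(-18) = -330
130·t² + 660·t + 675 = 0  ⇒  m = (-330)² − 130·675 = 21150
m = 21150 > 0,  v_rel·d = -330 < 0  ⇒  outside

inside=no margin=21150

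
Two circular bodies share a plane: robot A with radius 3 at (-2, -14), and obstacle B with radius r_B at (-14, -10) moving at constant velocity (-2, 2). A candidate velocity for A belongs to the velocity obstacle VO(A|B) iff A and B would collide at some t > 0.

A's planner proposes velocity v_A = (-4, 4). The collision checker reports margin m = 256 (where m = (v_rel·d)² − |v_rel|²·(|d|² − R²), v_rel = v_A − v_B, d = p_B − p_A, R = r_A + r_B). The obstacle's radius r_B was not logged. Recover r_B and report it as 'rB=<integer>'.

m = 256
d = (-12, 4);  v_rel = (-2, 2),  |v_rel|² = 8
v_rel×d = (-2)·(4) − (2)·(-12) = 16
since m = R²·8 − 16²:  R² = (256 + 256) / 8 = 64
R = √64 = 8  ⇒  r_B = 8 − 3 = 5

rB=5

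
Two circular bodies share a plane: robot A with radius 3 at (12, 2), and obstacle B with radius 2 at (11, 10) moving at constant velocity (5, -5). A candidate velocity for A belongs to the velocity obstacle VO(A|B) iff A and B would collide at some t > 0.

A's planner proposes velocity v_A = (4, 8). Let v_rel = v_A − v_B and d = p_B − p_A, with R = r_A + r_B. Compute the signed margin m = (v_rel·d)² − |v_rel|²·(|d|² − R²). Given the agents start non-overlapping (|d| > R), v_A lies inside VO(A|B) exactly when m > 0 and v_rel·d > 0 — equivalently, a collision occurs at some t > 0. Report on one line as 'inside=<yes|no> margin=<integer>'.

d = (-1, 8),  |d|² = 65;  R = 3+2 = 5,  c = 65−5² = 40
v_rel = (-1, 13),  |v_rel|² = 170;  v_rel·d = (-1)·(-1) + (13)·(8) = 105
170·t² − 210·t + 40 = 0  ⇒  m = 105² − 170·40 = 4225
m = 4225 > 0,  v_rel·d = 105 > 0  ⇒  inside

inside=yes margin=4225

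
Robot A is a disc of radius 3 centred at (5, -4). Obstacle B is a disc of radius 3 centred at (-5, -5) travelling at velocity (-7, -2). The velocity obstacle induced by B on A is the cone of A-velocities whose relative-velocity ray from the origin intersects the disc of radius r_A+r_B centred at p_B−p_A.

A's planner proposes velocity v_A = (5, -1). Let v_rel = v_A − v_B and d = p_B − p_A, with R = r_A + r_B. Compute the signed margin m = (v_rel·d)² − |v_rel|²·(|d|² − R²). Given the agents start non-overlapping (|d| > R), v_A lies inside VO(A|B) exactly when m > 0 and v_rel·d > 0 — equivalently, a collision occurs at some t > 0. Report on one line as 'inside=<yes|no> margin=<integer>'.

d = (-10, -1),  |d|² = 101;  R = 3+3 = 6,  c = 101−6² = 65
v_rel = (12, 1),  |v_rel|² = 145;  v_rel·d = (12)·(-10) + (1)·(-1) = -121
145·t² + 242·t + 65 = 0  ⇒  m = (-121)² − 145·65 = 5216
m = 5216 > 0,  v_rel·d = -121 < 0  ⇒  outside

inside=no margin=5216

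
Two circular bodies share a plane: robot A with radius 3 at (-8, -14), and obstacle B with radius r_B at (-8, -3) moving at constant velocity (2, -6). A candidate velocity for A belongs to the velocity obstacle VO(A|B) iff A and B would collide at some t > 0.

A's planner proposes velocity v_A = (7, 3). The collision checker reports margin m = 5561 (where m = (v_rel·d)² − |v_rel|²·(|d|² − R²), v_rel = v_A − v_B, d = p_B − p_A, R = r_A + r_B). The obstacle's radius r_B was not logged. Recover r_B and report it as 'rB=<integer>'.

m = 5561
d = (0, 11);  v_rel = (5, 9),  |v_rel|² = 106
v_rel×d = (5)·(11) − (9)·(0) = 55
since m = R²·106 − 55²:  R² = (3025 + 5561) / 106 = 81
R = √81 = 9  ⇒  r_B = 9 − 3 = 6

rB=6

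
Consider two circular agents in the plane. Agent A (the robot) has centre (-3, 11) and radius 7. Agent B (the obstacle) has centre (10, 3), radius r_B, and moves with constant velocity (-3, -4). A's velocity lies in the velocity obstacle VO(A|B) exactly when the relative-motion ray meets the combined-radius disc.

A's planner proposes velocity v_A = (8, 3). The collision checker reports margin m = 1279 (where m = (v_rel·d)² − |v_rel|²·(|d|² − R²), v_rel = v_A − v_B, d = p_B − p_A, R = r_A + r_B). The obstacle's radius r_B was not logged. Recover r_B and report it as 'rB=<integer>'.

m = 1279
d = (13, -8);  v_rel = (11, 7),  |v_rel|² = 170
v_rel×d = (11)·(-8) − (7)·(13) = -179
since m = R²·170 − (-179)²:  R² = (32041 + 1279) / 170 = 196
R = √196 = 14  ⇒  r_B = 14 − 7 = 7

rB=7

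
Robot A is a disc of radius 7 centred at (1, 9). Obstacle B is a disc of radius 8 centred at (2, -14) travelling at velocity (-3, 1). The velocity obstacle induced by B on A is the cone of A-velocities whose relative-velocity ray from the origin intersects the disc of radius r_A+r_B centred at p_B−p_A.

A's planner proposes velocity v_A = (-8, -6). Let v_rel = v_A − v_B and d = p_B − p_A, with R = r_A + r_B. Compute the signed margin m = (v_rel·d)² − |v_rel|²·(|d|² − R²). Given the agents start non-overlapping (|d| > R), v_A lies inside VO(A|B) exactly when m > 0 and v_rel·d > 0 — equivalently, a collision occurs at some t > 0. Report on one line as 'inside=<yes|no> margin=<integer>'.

d = (1, -23),  |d|² = 530;  R = 7+8 = 15,  c = 530−15² = 305
v_rel = (-5, -7),  |v_rel|² = 74;  v_rel·d = (-5)·(1) + (-7)·(-23) = 156
74·t² − 312·t + 305 = 0  ⇒  m = 156² − 74·305 = 1766
m = 1766 > 0,  v_rel·d = 156 > 0  ⇒  inside

inside=yes margin=1766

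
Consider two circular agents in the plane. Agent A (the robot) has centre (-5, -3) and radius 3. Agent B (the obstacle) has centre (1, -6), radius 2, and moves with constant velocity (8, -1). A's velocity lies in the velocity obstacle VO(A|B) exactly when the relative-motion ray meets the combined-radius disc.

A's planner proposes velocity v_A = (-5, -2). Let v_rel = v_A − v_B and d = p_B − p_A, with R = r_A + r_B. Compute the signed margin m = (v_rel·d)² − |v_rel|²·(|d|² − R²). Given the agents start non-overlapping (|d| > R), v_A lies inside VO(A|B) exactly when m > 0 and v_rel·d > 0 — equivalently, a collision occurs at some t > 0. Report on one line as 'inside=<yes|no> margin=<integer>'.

d = (6, -3),  |d|² = 45;  R = 3+2 = 5,  c = 45−5² = 20
v_rel = (-13, -1),  |v_rel|² = 170;  v_rel·d = (-13)·(6) + (-1)·(-3) = -75
170·t² + 150·t + 20 = 0  ⇒  m = (-75)² − 170·20 = 2225
m = 2225 > 0,  v_rel·d = -75 < 0  ⇒  outside

inside=no margin=2225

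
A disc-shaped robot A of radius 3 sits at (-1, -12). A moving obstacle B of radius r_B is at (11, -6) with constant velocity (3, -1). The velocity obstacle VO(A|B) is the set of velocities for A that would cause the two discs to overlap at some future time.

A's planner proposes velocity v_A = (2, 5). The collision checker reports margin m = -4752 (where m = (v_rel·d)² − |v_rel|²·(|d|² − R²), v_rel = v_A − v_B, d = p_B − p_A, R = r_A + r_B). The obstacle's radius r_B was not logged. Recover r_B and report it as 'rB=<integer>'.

m = -4752
d = (12, 6);  v_rel = (-1, 6),  |v_rel|² = 37
v_rel×d = (-1)·(6) − (6)·(12) = -78
since m = R²·37 − (-78)²:  R² = (6084 + -4752) / 37 = 36
R = √36 = 6  ⇒  r_B = 6 − 3 = 3

rB=3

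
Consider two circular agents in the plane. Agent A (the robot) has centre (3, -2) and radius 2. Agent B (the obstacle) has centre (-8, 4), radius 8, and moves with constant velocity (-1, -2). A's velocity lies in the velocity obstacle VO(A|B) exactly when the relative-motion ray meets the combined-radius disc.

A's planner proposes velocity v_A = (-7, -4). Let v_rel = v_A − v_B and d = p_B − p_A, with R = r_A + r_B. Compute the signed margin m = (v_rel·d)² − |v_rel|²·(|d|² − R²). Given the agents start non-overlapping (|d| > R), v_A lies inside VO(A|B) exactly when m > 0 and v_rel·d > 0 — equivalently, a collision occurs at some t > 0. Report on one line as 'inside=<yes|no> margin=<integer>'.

d = (-11, 6),  |d|² = 157;  R = 2+8 = 10,  c = 157−10² = 57
v_rel = (-6, -2),  |v_rel|² = 40;  v_rel·d = (-6)·(-11) + (-2)·(6) = 54
40·t² − 108·t + 57 = 0  ⇒  m = 54² − 40·57 = 636
m = 636 > 0,  v_rel·d = 54 > 0  ⇒  inside

inside=yes margin=636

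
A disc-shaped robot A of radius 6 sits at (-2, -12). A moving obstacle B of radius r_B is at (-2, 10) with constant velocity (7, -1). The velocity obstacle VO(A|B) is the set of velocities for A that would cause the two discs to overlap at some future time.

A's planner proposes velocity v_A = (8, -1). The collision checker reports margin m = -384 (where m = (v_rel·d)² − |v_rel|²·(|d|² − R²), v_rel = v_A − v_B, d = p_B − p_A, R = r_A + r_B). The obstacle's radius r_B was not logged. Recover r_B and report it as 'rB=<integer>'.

m = -384
d = (0, 22);  v_rel = (1, 0),  |v_rel|² = 1
v_rel×d = (1)·(22) − (0)·(0) = 22
since m = R²·1 − 22²:  R² = (484 + -384) / 1 = 100
R = √100 = 10  ⇒  r_B = 10 − 6 = 4

rB=4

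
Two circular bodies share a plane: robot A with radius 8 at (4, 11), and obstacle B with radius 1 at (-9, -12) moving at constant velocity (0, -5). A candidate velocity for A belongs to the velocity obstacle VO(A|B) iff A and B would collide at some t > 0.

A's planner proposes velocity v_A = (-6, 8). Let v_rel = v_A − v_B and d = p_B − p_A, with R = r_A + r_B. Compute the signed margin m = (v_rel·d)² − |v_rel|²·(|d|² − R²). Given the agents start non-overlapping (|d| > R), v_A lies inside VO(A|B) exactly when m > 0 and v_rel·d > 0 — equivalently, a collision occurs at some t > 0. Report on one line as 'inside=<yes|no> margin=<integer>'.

d = (-13, -23),  |d|² = 698;  R = 8+1 = 9,  c = 698−9² = 617
v_rel = (-6, 13),  |v_rel|² = 205;  v_rel·d = (-6)·(-13) + (13)·(-23) = -221
205·t² + 442·t + 617 = 0  ⇒  m = (-221)² − 205·617 = -77644
m = -77644 < 0,  v_rel·d = -221 < 0  ⇒  outside

inside=no margin=-77644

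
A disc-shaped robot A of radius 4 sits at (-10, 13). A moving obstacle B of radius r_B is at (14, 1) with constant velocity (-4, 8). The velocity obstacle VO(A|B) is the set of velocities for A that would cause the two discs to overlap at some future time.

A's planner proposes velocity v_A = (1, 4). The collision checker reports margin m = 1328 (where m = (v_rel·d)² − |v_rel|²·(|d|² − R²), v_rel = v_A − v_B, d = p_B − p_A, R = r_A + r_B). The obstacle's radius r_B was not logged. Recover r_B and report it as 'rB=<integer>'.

m = 1328
d = (24, -12);  v_rel = (5, -4),  |v_rel|² = 41
v_rel×d = (5)·(-12) − (-4)·(24) = 36
since m = R²·41 − 36²:  R² = (1296 + 1328) / 41 = 64
R = √64 = 8  ⇒  r_B = 8 − 4 = 4

rB=4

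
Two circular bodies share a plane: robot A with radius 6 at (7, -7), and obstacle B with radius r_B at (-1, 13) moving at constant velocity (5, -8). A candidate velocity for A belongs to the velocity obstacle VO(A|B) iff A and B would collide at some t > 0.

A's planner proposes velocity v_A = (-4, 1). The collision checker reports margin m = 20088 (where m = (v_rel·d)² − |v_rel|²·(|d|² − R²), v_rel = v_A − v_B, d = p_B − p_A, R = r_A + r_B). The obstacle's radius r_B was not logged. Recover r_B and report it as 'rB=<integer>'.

m = 20088
d = (-8, 20);  v_rel = (-9, 9),  |v_rel|² = 162
v_rel×d = (-9)·(20) − (9)·(-8) = -108
since m = R²·162 − (-108)²:  R² = (11664 + 20088) / 162 = 196
R = √196 = 14  ⇒  r_B = 14 − 6 = 8

rB=8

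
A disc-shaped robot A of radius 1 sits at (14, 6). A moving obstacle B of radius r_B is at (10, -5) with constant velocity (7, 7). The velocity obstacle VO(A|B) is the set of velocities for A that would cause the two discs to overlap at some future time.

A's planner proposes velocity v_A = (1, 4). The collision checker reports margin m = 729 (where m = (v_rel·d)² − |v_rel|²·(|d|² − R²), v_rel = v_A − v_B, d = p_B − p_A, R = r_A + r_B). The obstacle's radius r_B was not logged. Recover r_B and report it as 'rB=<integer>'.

m = 729
d = (-4, -11);  v_rel = (-6, -3),  |v_rel|² = 45
v_rel×d = (-6)·(-11) − (-3)·(-4) = 54
since m = R²·45 − 54²:  R² = (2916 + 729) / 45 = 81
R = √81 = 9  ⇒  r_B = 9 − 1 = 8

rB=8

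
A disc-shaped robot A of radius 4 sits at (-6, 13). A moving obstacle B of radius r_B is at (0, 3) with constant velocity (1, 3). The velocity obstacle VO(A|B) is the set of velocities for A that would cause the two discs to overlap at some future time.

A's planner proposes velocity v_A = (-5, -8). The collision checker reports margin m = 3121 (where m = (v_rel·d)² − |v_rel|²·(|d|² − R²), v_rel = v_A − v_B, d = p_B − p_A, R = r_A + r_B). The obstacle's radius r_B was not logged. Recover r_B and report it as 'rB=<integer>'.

m = 3121
d = (6, -10);  v_rel = (-6, -11),  |v_rel|² = 157
v_rel×d = (-6)·(-10) − (-11)·(6) = 126
since m = R²·157 − 126²:  R² = (15876 + 3121) / 157 = 121
R = √121 = 11  ⇒  r_B = 11 − 4 = 7

rB=7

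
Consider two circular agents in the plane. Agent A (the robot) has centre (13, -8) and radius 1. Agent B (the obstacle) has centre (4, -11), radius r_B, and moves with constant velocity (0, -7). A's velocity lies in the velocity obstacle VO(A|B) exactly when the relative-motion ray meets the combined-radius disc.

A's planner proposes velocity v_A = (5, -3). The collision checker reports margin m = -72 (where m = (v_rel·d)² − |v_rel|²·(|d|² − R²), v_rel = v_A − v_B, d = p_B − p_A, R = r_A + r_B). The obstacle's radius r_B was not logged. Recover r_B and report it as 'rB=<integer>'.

m = -72
d = (-9, -3);  v_rel = (5, 4),  |v_rel|² = 41
v_rel×d = (5)·(-3) − (4)·(-9) = 21
since m = R²·41 − 21²:  R² = (441 + -72) / 41 = 9
R = √9 = 3  ⇒  r_B = 3 − 1 = 2

rB=2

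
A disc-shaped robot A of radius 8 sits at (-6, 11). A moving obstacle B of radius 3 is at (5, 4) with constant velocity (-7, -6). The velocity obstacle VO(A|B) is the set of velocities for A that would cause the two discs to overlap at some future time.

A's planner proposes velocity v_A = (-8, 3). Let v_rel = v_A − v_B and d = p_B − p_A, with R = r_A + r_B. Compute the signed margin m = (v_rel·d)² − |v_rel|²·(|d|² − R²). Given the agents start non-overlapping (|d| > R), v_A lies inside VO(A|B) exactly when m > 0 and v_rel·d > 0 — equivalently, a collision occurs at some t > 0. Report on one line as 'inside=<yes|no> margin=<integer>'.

d = (11, -7),  |d|² = 170;  R = 8+3 = 11,  c = 170−11² = 49
v_rel = (-1, 9),  |v_rel|² = 82;  v_rel·d = (-1)·(11) + (9)·(-7) = -74
82·t² + 148·t + 49 = 0  ⇒  m = (-74)² − 82·49 = 1458
m = 1458 > 0,  v_rel·d = -74 < 0  ⇒  outside

inside=no margin=1458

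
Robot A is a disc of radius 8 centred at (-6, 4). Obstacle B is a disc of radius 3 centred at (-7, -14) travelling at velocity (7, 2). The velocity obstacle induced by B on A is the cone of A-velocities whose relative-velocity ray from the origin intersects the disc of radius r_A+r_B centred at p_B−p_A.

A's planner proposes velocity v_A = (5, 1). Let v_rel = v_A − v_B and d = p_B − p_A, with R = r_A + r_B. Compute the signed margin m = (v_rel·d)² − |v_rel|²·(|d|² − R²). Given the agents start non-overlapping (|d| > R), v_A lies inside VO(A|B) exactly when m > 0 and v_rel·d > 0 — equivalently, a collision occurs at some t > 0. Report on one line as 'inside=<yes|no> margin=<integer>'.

d = (-1, -18),  |d|² = 325;  R = 8+3 = 11,  c = 325−11² = 204
v_rel = (-2, -1),  |v_rel|² = 5;  v_rel·d = (-2)·(-1) + (-1)·(-18) = 20
5·t² − 40·t + 204 = 0  ⇒  m = 20² − 5·204 = -620
m = -620 < 0,  v_rel·d = 20 > 0  ⇒  outside

inside=no margin=-620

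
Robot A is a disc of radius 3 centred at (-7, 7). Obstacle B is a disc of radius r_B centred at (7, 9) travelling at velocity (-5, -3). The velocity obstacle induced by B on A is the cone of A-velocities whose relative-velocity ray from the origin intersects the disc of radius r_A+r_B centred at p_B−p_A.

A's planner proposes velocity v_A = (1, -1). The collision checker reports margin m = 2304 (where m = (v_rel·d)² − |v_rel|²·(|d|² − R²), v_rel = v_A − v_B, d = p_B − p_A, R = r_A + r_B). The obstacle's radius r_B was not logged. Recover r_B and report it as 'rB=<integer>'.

m = 2304
d = (14, 2);  v_rel = (6, 2),  |v_rel|² = 40
v_rel×d = (6)·(2) − (2)·(14) = -16
since m = R²·40 − (-16)²:  R² = (256 + 2304) / 40 = 64
R = √64 = 8  ⇒  r_B = 8 − 3 = 5

rB=5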